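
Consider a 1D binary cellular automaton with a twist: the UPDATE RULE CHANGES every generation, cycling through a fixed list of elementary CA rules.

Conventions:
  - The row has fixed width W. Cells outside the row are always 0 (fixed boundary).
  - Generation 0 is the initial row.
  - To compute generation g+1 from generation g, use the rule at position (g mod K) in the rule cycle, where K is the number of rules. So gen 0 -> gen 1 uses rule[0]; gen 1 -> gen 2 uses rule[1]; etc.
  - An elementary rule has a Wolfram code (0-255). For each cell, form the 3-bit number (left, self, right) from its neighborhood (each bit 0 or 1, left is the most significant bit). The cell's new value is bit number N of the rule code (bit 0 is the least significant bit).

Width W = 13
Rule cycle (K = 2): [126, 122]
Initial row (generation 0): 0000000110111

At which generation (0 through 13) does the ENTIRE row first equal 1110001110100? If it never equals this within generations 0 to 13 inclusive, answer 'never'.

Answer: never

Derivation:
Gen 0: 0000000110111
Gen 1 (rule 126): 0000001111101
Gen 2 (rule 122): 0000011000110
Gen 3 (rule 126): 0000111101111
Gen 4 (rule 122): 0001100111001
Gen 5 (rule 126): 0011111101111
Gen 6 (rule 122): 0110000111001
Gen 7 (rule 126): 1111001101111
Gen 8 (rule 122): 1001111111001
Gen 9 (rule 126): 1111000001111
Gen 10 (rule 122): 1001100011001
Gen 11 (rule 126): 1111110111111
Gen 12 (rule 122): 1000011100001
Gen 13 (rule 126): 1100110110011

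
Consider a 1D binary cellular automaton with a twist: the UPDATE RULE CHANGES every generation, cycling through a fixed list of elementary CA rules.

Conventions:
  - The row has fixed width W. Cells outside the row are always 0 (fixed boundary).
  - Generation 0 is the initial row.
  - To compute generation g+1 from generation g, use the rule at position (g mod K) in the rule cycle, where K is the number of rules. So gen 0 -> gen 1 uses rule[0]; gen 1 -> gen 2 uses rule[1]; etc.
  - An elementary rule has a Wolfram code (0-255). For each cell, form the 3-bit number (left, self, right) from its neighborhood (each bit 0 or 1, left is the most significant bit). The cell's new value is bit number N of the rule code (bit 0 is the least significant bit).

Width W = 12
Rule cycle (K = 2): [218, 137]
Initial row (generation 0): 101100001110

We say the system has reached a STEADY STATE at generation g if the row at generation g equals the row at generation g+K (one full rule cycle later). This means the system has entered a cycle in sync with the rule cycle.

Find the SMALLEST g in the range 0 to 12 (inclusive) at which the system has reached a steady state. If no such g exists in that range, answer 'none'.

Answer: 5

Derivation:
Gen 0: 101100001110
Gen 1 (rule 218): 001110011111
Gen 2 (rule 137): 101100011110
Gen 3 (rule 218): 001110111111
Gen 4 (rule 137): 101100111110
Gen 5 (rule 218): 001111111111
Gen 6 (rule 137): 101111111110
Gen 7 (rule 218): 001111111111
Gen 8 (rule 137): 101111111110
Gen 9 (rule 218): 001111111111
Gen 10 (rule 137): 101111111110
Gen 11 (rule 218): 001111111111
Gen 12 (rule 137): 101111111110
Gen 13 (rule 218): 001111111111
Gen 14 (rule 137): 101111111110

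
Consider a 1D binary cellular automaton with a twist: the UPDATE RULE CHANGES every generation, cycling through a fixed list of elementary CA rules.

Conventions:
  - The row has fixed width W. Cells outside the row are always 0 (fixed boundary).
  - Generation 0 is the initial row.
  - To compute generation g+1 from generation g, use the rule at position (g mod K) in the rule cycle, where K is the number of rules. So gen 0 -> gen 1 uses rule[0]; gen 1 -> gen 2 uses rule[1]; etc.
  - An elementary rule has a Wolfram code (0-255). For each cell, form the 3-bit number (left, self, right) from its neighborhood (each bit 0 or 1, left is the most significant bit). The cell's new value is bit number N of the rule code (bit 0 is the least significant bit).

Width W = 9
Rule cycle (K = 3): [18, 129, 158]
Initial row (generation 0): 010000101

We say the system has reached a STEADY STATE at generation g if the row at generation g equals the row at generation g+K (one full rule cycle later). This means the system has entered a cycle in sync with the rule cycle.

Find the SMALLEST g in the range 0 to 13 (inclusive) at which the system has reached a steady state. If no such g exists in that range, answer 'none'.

Gen 0: 010000101
Gen 1 (rule 18): 101001000
Gen 2 (rule 129): 000000011
Gen 3 (rule 158): 000000110
Gen 4 (rule 18): 000001001
Gen 5 (rule 129): 111100000
Gen 6 (rule 158): 111010000
Gen 7 (rule 18): 000001000
Gen 8 (rule 129): 111100011
Gen 9 (rule 158): 111010110
Gen 10 (rule 18): 000000001
Gen 11 (rule 129): 111111100
Gen 12 (rule 158): 111111010
Gen 13 (rule 18): 000000001
Gen 14 (rule 129): 111111100
Gen 15 (rule 158): 111111010
Gen 16 (rule 18): 000000001

Answer: 10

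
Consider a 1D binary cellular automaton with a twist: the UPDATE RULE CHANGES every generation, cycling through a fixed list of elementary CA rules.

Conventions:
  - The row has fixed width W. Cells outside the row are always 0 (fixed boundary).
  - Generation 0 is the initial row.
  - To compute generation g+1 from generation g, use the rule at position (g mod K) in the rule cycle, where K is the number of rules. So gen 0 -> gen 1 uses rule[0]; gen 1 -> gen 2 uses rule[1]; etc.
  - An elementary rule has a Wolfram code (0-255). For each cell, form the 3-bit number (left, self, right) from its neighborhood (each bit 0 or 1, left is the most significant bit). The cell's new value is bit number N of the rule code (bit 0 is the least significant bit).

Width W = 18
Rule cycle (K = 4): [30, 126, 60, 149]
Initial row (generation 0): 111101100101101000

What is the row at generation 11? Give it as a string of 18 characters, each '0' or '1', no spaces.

Answer: 101000000001001100

Derivation:
Gen 0: 111101100101101000
Gen 1 (rule 30): 100001011101001100
Gen 2 (rule 126): 110011110111111110
Gen 3 (rule 60): 101010001100000001
Gen 4 (rule 149): 101011100011111101
Gen 5 (rule 30): 101010010110000001
Gen 6 (rule 126): 111111111111000011
Gen 7 (rule 60): 100000000000100010
Gen 8 (rule 149): 111111111110111011
Gen 9 (rule 30): 100000000000100010
Gen 10 (rule 126): 110000000001110111
Gen 11 (rule 60): 101000000001001100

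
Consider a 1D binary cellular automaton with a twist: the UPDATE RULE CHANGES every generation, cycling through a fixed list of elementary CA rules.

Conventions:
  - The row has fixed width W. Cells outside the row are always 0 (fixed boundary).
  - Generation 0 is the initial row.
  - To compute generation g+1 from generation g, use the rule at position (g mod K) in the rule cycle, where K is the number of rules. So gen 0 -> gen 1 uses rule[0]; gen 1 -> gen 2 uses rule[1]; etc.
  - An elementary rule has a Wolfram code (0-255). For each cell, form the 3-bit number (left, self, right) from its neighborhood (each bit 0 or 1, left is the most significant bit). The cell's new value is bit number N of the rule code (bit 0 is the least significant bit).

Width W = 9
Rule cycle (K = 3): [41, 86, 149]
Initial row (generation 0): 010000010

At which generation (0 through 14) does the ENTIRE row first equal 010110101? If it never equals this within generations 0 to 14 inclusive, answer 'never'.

Gen 0: 010000010
Gen 1 (rule 41): 000111000
Gen 2 (rule 86): 001001100
Gen 3 (rule 149): 101100011
Gen 4 (rule 41): 011001010
Gen 5 (rule 86): 101111011
Gen 6 (rule 149): 100110000
Gen 7 (rule 41): 000100111
Gen 8 (rule 86): 001111001
Gen 9 (rule 149): 100110101
Gen 10 (rule 41): 000101010
Gen 11 (rule 86): 001101011
Gen 12 (rule 149): 100001000
Gen 13 (rule 41): 001100011
Gen 14 (rule 86): 010110101

Answer: 14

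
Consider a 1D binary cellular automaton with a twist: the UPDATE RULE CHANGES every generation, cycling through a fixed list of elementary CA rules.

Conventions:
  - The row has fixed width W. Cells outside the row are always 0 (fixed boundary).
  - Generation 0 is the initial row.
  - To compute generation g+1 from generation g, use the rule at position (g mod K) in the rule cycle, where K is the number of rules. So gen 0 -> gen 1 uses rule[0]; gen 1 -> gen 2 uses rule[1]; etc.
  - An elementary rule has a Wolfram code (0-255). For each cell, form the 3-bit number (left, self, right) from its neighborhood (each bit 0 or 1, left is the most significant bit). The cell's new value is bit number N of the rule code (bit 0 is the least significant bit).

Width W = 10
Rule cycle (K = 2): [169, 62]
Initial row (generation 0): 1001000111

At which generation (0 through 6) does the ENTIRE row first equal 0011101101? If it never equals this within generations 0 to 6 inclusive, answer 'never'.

Gen 0: 1001000111
Gen 1 (rule 169): 0000010110
Gen 2 (rule 62): 0000111101
Gen 3 (rule 169): 1110111010
Gen 4 (rule 62): 1001100111
Gen 5 (rule 169): 0001000110
Gen 6 (rule 62): 0011101101

Answer: 6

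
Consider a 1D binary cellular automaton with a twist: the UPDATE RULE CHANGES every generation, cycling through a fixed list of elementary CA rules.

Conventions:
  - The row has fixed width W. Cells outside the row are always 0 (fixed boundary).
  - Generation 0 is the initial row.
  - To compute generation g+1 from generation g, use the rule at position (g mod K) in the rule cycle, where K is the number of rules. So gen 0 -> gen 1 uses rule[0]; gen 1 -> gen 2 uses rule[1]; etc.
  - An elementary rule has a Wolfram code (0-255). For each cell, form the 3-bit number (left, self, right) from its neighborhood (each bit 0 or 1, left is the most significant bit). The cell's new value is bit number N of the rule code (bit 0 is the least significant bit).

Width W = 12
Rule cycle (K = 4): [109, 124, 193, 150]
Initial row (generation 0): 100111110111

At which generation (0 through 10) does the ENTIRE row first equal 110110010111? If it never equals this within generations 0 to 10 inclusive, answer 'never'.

Gen 0: 100111110111
Gen 1 (rule 109): 100100011101
Gen 2 (rule 124): 110110010111
Gen 3 (rule 193): 010010000011
Gen 4 (rule 150): 111111000100
Gen 5 (rule 109): 100001010101
Gen 6 (rule 124): 110001111111
Gen 7 (rule 193): 010100111111
Gen 8 (rule 150): 110111011110
Gen 9 (rule 109): 111101110010
Gen 10 (rule 124): 100111011011

Answer: 2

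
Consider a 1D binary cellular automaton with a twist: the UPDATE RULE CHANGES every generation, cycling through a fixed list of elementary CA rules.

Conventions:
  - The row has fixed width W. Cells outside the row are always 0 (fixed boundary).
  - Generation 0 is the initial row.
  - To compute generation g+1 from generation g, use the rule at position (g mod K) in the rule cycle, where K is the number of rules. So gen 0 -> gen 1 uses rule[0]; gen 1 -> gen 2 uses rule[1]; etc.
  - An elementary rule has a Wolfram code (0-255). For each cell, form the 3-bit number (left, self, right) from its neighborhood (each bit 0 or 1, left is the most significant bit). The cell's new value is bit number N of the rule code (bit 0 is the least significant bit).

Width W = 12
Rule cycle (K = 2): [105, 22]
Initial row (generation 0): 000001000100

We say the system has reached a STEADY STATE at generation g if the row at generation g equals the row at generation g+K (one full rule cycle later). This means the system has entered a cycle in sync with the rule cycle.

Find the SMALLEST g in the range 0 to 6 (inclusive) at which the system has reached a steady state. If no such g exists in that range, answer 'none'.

Gen 0: 000001000100
Gen 1 (rule 105): 111100010001
Gen 2 (rule 22): 000010111011
Gen 3 (rule 105): 111001101111
Gen 4 (rule 22): 000110000000
Gen 5 (rule 105): 110110111111
Gen 6 (rule 22): 000000000000
Gen 7 (rule 105): 111111111111
Gen 8 (rule 22): 000000000000

Answer: 6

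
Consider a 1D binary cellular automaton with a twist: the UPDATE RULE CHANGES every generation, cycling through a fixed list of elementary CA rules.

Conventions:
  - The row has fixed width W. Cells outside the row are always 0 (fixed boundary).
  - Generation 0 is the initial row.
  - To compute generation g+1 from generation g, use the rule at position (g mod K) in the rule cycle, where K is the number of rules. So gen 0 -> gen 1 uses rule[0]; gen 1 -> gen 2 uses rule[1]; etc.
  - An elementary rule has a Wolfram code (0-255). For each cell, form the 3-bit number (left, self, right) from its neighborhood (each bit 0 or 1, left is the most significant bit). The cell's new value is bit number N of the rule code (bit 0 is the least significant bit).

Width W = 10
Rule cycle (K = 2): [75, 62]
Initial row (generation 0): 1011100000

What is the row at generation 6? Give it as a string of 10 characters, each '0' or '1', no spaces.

Answer: 0001101111

Derivation:
Gen 0: 1011100000
Gen 1 (rule 75): 0010101111
Gen 2 (rule 62): 0111111000
Gen 3 (rule 75): 1100001011
Gen 4 (rule 62): 1010011110
Gen 5 (rule 75): 0000110010
Gen 6 (rule 62): 0001101111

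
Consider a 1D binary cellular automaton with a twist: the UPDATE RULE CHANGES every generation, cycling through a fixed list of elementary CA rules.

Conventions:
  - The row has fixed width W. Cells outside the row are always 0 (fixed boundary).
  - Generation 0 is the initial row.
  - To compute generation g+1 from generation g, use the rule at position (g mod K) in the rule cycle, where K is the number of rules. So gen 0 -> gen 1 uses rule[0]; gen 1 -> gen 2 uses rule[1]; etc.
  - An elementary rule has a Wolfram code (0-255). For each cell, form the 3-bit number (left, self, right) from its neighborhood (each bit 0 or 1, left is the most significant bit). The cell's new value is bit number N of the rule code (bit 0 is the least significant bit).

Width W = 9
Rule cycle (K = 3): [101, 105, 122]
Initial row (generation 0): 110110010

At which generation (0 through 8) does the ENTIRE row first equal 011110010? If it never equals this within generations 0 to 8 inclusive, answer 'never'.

Answer: never

Derivation:
Gen 0: 110110010
Gen 1 (rule 101): 011010010
Gen 2 (rule 105): 011100000
Gen 3 (rule 122): 110110000
Gen 4 (rule 101): 011010111
Gen 5 (rule 105): 011101101
Gen 6 (rule 122): 110111110
Gen 7 (rule 101): 011000010
Gen 8 (rule 105): 011011000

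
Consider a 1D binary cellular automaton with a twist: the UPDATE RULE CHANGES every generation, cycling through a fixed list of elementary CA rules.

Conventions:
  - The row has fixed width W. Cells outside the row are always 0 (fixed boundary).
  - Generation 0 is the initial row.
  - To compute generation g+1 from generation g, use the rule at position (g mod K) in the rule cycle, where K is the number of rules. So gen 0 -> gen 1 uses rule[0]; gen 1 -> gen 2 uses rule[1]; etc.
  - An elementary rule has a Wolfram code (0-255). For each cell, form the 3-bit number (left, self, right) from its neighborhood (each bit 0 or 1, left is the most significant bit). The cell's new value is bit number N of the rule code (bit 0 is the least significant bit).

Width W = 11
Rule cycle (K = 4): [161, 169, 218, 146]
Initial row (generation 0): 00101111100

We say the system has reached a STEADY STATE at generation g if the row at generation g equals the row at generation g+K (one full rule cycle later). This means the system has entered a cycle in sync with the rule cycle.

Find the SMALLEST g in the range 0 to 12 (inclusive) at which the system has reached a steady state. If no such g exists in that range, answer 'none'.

Gen 0: 00101111100
Gen 1 (rule 161): 10010111001
Gen 2 (rule 169): 00001110000
Gen 3 (rule 218): 00011111000
Gen 4 (rule 146): 00101110100
Gen 5 (rule 161): 10010101001
Gen 6 (rule 169): 00001010000
Gen 7 (rule 218): 00010001000
Gen 8 (rule 146): 00101010100
Gen 9 (rule 161): 10010101001
Gen 10 (rule 169): 00001010000
Gen 11 (rule 218): 00010001000
Gen 12 (rule 146): 00101010100
Gen 13 (rule 161): 10010101001
Gen 14 (rule 169): 00001010000
Gen 15 (rule 218): 00010001000
Gen 16 (rule 146): 00101010100

Answer: 5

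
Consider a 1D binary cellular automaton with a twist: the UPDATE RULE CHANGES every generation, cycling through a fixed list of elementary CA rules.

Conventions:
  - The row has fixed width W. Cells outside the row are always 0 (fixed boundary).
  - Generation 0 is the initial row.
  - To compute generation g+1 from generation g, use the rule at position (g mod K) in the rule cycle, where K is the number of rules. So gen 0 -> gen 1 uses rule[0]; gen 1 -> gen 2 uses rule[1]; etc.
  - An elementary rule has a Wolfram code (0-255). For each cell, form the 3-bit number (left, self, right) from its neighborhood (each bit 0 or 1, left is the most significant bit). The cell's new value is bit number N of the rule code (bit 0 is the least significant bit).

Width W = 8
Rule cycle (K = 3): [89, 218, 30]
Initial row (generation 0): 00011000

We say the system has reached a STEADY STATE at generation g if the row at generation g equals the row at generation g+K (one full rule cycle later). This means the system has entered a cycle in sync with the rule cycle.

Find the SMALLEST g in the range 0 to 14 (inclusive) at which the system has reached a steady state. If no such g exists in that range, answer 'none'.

Answer: 10

Derivation:
Gen 0: 00011000
Gen 1 (rule 89): 11011111
Gen 2 (rule 218): 11011111
Gen 3 (rule 30): 10010000
Gen 4 (rule 89): 01001111
Gen 5 (rule 218): 10111111
Gen 6 (rule 30): 10100000
Gen 7 (rule 89): 00011111
Gen 8 (rule 218): 00111111
Gen 9 (rule 30): 01100000
Gen 10 (rule 89): 01111111
Gen 11 (rule 218): 11111111
Gen 12 (rule 30): 10000000
Gen 13 (rule 89): 01111111
Gen 14 (rule 218): 11111111
Gen 15 (rule 30): 10000000
Gen 16 (rule 89): 01111111
Gen 17 (rule 218): 11111111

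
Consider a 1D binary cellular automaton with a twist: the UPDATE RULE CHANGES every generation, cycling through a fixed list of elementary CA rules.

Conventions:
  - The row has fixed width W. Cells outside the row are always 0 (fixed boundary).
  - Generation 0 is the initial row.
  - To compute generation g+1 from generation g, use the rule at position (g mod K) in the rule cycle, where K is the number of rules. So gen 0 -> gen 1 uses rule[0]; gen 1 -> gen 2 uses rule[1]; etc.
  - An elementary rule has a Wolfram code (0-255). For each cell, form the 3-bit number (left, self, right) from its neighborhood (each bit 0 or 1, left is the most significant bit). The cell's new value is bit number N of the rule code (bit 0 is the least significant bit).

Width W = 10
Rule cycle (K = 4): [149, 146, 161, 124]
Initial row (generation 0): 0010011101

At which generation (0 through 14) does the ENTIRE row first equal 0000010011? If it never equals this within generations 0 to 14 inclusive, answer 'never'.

Gen 0: 0010011101
Gen 1 (rule 149): 1011001001
Gen 2 (rule 146): 0000110110
Gen 3 (rule 161): 1110001000
Gen 4 (rule 124): 1011001100
Gen 5 (rule 149): 1000100011
Gen 6 (rule 146): 0101010100
Gen 7 (rule 161): 0010101001
Gen 8 (rule 124): 0011111101
Gen 9 (rule 149): 1001111001
Gen 10 (rule 146): 0110110110
Gen 11 (rule 161): 0001001000
Gen 12 (rule 124): 0001101100
Gen 13 (rule 149): 1100000011
Gen 14 (rule 146): 0010000100

Answer: never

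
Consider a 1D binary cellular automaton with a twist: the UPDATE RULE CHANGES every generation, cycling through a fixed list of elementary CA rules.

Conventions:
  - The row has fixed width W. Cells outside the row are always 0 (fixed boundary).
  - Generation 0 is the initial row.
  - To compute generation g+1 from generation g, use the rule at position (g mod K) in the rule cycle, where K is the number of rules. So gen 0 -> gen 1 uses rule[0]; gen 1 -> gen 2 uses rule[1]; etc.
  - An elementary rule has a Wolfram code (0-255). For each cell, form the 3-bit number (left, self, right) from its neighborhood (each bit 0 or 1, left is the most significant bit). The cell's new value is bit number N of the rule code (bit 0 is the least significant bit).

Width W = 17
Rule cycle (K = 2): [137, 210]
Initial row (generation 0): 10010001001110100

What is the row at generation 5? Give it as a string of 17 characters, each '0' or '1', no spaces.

Gen 0: 10010001001110100
Gen 1 (rule 137): 00000100001100001
Gen 2 (rule 210): 00001010010110010
Gen 3 (rule 137): 11100000000100000
Gen 4 (rule 210): 01110000001010000
Gen 5 (rule 137): 01100111100000111

Answer: 01100111100000111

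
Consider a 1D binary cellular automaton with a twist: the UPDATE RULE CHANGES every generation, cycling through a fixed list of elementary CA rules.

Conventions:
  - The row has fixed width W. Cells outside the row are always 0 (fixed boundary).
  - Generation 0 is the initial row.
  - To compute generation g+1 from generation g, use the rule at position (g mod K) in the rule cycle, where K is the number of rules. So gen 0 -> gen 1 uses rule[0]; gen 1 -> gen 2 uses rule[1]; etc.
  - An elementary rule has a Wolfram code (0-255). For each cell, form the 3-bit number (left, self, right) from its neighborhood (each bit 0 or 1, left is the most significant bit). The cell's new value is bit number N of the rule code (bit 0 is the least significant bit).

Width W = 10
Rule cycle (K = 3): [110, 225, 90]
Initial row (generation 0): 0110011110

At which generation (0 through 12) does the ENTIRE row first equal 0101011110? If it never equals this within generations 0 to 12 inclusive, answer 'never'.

Gen 0: 0110011110
Gen 1 (rule 110): 1110110010
Gen 2 (rule 225): 0111010000
Gen 3 (rule 90): 1101001000
Gen 4 (rule 110): 1111011000
Gen 5 (rule 225): 0111101011
Gen 6 (rule 90): 1100100011
Gen 7 (rule 110): 1101100111
Gen 8 (rule 225): 0110100011
Gen 9 (rule 90): 1110010111
Gen 10 (rule 110): 1010111101
Gen 11 (rule 225): 0101011110
Gen 12 (rule 90): 1000010011

Answer: 11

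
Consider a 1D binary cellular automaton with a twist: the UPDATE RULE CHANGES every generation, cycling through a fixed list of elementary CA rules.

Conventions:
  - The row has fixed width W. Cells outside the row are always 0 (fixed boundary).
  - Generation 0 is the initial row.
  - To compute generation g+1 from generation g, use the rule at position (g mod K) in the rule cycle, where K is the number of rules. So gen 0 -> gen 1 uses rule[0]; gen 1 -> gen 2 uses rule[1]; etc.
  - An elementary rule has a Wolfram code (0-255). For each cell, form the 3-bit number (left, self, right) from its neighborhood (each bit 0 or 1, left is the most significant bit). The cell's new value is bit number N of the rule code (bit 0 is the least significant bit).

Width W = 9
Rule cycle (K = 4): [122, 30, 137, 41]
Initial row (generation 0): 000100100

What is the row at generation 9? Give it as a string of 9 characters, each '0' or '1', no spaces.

Answer: 001100001

Derivation:
Gen 0: 000100100
Gen 1 (rule 122): 001011010
Gen 2 (rule 30): 011010011
Gen 3 (rule 137): 010000010
Gen 4 (rule 41): 000111000
Gen 5 (rule 122): 001101100
Gen 6 (rule 30): 011001010
Gen 7 (rule 137): 010000000
Gen 8 (rule 41): 000111111
Gen 9 (rule 122): 001100001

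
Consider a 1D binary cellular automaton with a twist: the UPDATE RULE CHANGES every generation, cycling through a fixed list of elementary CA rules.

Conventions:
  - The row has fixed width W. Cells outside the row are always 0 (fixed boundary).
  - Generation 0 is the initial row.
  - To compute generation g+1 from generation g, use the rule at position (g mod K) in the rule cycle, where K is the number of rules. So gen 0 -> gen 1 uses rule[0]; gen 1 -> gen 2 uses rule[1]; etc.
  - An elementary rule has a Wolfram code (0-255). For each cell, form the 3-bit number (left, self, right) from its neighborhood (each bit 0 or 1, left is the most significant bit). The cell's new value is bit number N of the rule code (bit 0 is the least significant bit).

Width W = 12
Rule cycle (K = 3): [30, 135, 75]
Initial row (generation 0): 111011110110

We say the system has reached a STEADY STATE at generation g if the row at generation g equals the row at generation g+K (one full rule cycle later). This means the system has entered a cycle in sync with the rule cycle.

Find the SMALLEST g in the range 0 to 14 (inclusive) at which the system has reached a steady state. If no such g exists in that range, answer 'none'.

Gen 0: 111011110110
Gen 1 (rule 30): 100010000101
Gen 2 (rule 135): 101110111101
Gen 3 (rule 75): 001010100100
Gen 4 (rule 30): 011010111110
Gen 5 (rule 135): 100010011100
Gen 6 (rule 75): 001100110101
Gen 7 (rule 30): 011011100101
Gen 8 (rule 135): 100001001101
Gen 9 (rule 75): 001110011100
Gen 10 (rule 30): 011001110010
Gen 11 (rule 135): 100010100110
Gen 12 (rule 75): 001100001110
Gen 13 (rule 30): 011010011001
Gen 14 (rule 135): 100010100011
Gen 15 (rule 75): 001100001111
Gen 16 (rule 30): 011010011000
Gen 17 (rule 135): 100010100011

Answer: 14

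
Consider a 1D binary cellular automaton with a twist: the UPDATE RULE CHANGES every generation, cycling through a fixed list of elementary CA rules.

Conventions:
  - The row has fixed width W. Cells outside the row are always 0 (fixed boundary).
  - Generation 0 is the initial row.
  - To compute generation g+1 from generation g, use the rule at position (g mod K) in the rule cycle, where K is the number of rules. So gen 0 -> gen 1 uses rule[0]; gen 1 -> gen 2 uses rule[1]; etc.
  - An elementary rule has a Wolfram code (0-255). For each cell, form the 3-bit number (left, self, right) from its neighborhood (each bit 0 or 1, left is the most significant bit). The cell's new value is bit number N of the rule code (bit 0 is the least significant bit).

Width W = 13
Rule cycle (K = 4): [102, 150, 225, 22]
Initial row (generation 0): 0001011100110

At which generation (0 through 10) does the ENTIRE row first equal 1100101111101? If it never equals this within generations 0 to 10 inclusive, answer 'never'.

Answer: never

Derivation:
Gen 0: 0001011100110
Gen 1 (rule 102): 0011100101010
Gen 2 (rule 150): 0101011101011
Gen 3 (rule 225): 0010101110101
Gen 4 (rule 22): 0110100000101
Gen 5 (rule 102): 1011100001111
Gen 6 (rule 150): 1001010010110
Gen 7 (rule 225): 0000100001010
Gen 8 (rule 22): 0001110011011
Gen 9 (rule 102): 0010010101101
Gen 10 (rule 150): 0111110100001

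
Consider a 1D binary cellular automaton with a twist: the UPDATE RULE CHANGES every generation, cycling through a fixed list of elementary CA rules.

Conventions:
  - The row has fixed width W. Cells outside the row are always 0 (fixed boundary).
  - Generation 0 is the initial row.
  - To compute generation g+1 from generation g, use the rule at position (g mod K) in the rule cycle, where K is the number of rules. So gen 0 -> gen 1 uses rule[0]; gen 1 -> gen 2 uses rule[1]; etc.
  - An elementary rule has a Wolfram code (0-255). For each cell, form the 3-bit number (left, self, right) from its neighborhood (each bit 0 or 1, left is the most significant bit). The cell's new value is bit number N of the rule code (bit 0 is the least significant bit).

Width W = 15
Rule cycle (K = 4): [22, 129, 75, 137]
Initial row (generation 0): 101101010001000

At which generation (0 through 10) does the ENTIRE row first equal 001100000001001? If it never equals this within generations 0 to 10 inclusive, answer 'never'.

Answer: 2

Derivation:
Gen 0: 101101010001000
Gen 1 (rule 22): 100001011011100
Gen 2 (rule 129): 001100000001001
Gen 3 (rule 75): 111101111110010
Gen 4 (rule 137): 111001111100000
Gen 5 (rule 22): 000110000010000
Gen 6 (rule 129): 110000111000111
Gen 7 (rule 75): 110111101011101
Gen 8 (rule 137): 100111000011000
Gen 9 (rule 22): 111000100100100
Gen 10 (rule 129): 010010000000001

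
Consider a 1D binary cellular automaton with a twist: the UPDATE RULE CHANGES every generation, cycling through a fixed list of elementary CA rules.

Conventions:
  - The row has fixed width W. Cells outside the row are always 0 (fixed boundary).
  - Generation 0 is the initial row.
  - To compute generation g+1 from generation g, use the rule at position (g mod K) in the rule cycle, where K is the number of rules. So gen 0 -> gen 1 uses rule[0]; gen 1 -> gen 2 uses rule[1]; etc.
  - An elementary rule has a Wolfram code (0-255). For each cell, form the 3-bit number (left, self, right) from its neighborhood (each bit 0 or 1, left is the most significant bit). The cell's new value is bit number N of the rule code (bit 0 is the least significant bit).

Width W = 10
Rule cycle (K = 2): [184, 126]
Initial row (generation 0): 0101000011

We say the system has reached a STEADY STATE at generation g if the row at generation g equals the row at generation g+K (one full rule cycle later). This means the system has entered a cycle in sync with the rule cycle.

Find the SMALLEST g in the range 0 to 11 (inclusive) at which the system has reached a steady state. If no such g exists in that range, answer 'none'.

Gen 0: 0101000011
Gen 1 (rule 184): 0010100010
Gen 2 (rule 126): 0111110111
Gen 3 (rule 184): 0111101110
Gen 4 (rule 126): 1100111011
Gen 5 (rule 184): 1010110110
Gen 6 (rule 126): 1111111111
Gen 7 (rule 184): 1111111110
Gen 8 (rule 126): 1000000011
Gen 9 (rule 184): 0100000010
Gen 10 (rule 126): 1110000111
Gen 11 (rule 184): 1101000110
Gen 12 (rule 126): 1111101111
Gen 13 (rule 184): 1111011110

Answer: none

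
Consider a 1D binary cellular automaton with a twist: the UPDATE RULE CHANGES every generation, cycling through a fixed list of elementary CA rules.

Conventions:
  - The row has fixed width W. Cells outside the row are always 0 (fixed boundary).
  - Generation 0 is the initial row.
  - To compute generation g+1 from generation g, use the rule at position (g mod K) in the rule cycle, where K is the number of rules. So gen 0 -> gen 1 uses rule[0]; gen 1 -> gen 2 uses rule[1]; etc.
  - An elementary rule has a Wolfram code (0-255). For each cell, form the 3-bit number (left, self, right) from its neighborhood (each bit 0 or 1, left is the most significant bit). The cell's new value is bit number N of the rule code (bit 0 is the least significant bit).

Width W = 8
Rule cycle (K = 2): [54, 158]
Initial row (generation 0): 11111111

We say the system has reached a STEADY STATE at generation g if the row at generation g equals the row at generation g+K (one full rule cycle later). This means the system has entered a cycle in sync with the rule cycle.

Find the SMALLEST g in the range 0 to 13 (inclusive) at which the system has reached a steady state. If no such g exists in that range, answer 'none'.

Answer: 1

Derivation:
Gen 0: 11111111
Gen 1 (rule 54): 00000000
Gen 2 (rule 158): 00000000
Gen 3 (rule 54): 00000000
Gen 4 (rule 158): 00000000
Gen 5 (rule 54): 00000000
Gen 6 (rule 158): 00000000
Gen 7 (rule 54): 00000000
Gen 8 (rule 158): 00000000
Gen 9 (rule 54): 00000000
Gen 10 (rule 158): 00000000
Gen 11 (rule 54): 00000000
Gen 12 (rule 158): 00000000
Gen 13 (rule 54): 00000000
Gen 14 (rule 158): 00000000
Gen 15 (rule 54): 00000000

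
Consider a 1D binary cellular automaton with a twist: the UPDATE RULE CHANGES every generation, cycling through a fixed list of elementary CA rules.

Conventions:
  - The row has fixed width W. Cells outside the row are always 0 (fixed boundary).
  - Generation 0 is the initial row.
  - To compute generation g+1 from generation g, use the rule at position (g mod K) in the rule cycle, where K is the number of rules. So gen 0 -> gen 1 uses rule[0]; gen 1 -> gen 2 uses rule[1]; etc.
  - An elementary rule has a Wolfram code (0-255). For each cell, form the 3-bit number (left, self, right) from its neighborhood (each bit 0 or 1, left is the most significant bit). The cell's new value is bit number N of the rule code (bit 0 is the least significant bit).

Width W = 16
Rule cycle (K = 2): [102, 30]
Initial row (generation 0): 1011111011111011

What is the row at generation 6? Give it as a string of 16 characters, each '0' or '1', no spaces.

Answer: 1111000111000001

Derivation:
Gen 0: 1011111011111011
Gen 1 (rule 102): 1100001100001101
Gen 2 (rule 30): 1010011010011001
Gen 3 (rule 102): 1110101110101011
Gen 4 (rule 30): 1000101000101010
Gen 5 (rule 102): 1001111001111110
Gen 6 (rule 30): 1111000111000001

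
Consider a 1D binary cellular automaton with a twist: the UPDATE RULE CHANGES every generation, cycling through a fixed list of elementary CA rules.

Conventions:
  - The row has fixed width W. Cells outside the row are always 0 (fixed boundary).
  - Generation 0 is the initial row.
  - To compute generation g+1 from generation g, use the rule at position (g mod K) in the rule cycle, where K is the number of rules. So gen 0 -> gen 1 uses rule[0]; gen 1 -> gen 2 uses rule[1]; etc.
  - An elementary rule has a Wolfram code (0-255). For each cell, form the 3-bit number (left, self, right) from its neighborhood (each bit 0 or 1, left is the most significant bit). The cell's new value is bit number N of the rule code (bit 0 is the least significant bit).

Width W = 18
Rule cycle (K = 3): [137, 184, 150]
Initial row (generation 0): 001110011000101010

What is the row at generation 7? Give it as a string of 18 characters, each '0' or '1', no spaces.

Gen 0: 001110011000101010
Gen 1 (rule 137): 101100010010000000
Gen 2 (rule 184): 011010001001000000
Gen 3 (rule 150): 100011011111100000
Gen 4 (rule 137): 001010011111001111
Gen 5 (rule 184): 000101011110101110
Gen 6 (rule 150): 001101001100100101
Gen 7 (rule 137): 101000001000000000

Answer: 101000001000000000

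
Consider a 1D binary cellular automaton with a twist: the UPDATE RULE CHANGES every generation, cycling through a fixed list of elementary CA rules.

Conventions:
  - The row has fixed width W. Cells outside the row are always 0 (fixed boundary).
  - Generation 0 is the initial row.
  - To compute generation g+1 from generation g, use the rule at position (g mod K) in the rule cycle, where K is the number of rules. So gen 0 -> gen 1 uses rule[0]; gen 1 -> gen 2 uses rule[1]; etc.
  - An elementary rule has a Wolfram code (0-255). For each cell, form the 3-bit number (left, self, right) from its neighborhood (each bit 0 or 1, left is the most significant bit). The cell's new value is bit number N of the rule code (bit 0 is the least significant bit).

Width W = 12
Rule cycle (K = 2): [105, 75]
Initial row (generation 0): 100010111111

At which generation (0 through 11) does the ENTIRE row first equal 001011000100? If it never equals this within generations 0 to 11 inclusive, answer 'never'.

Gen 0: 100010111111
Gen 1 (rule 105): 001001100001
Gen 2 (rule 75): 110011101110
Gen 3 (rule 105): 110010111010
Gen 4 (rule 75): 110100101000
Gen 5 (rule 105): 111000010011
Gen 6 (rule 75): 101011100111
Gen 7 (rule 105): 010110100101
Gen 8 (rule 75): 100110001000
Gen 9 (rule 105): 000110100011
Gen 10 (rule 75): 111110001111
Gen 11 (rule 105): 100010101001

Answer: never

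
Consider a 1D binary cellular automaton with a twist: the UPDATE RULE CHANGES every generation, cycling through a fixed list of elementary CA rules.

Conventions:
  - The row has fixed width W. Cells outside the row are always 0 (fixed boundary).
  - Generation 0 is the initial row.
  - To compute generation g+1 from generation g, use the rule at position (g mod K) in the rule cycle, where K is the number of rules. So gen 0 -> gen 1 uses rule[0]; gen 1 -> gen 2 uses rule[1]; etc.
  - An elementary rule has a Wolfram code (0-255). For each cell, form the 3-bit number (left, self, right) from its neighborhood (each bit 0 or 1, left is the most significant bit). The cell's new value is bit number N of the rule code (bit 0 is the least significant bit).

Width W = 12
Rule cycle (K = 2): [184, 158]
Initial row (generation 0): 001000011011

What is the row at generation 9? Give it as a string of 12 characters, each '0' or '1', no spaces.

Gen 0: 001000011011
Gen 1 (rule 184): 000100010110
Gen 2 (rule 158): 001110110101
Gen 3 (rule 184): 001101101010
Gen 4 (rule 158): 011001001011
Gen 5 (rule 184): 010100100110
Gen 6 (rule 158): 110111111101
Gen 7 (rule 184): 101111111010
Gen 8 (rule 158): 101111110011
Gen 9 (rule 184): 011111101010

Answer: 011111101010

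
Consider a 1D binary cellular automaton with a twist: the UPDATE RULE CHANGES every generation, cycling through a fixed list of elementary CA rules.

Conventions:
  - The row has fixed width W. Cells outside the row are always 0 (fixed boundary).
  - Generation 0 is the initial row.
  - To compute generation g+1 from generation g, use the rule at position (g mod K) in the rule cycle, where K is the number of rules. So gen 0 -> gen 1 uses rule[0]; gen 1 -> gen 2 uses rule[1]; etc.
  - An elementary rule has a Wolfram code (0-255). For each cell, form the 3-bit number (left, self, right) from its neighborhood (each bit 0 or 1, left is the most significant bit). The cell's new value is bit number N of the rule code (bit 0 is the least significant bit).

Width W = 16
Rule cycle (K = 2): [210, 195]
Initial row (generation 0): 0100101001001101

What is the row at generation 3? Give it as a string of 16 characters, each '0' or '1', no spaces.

Answer: 0010001001101010

Derivation:
Gen 0: 0100101001001101
Gen 1 (rule 210): 1011000110110100
Gen 2 (rule 195): 0001011010010001
Gen 3 (rule 210): 0010001001101010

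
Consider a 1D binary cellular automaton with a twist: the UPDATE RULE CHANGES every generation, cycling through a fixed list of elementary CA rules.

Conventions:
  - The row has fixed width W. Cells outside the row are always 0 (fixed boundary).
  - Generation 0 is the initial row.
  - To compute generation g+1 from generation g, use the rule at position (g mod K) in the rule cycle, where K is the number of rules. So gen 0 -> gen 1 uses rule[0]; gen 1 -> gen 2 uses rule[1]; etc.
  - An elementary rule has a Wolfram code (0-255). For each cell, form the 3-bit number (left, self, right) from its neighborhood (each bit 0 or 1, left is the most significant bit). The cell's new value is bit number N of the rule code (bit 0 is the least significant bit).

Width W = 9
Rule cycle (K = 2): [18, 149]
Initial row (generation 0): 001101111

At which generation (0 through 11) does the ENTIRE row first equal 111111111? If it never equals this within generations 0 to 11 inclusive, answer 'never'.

Gen 0: 001101111
Gen 1 (rule 18): 010000000
Gen 2 (rule 149): 011111111
Gen 3 (rule 18): 100000000
Gen 4 (rule 149): 111111111
Gen 5 (rule 18): 000000000
Gen 6 (rule 149): 111111111
Gen 7 (rule 18): 000000000
Gen 8 (rule 149): 111111111
Gen 9 (rule 18): 000000000
Gen 10 (rule 149): 111111111
Gen 11 (rule 18): 000000000

Answer: 4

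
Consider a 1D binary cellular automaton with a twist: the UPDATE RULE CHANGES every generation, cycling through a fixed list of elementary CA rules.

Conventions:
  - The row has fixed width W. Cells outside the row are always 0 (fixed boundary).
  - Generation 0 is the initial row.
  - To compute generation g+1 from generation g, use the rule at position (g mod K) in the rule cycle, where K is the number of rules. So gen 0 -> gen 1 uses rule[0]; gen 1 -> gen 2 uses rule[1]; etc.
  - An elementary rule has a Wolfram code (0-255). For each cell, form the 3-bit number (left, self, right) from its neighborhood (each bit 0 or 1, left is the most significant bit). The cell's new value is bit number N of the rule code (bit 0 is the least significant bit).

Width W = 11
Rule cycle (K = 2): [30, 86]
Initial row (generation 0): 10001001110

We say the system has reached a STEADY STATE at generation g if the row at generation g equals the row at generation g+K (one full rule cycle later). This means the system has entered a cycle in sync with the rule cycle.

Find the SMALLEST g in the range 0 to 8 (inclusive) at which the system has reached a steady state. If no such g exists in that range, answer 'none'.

Gen 0: 10001001110
Gen 1 (rule 30): 11011111001
Gen 2 (rule 86): 01000001111
Gen 3 (rule 30): 11100011000
Gen 4 (rule 86): 00110101100
Gen 5 (rule 30): 01100101010
Gen 6 (rule 86): 10111101011
Gen 7 (rule 30): 10100001010
Gen 8 (rule 86): 10110011011
Gen 9 (rule 30): 10101110010
Gen 10 (rule 86): 10100011111

Answer: none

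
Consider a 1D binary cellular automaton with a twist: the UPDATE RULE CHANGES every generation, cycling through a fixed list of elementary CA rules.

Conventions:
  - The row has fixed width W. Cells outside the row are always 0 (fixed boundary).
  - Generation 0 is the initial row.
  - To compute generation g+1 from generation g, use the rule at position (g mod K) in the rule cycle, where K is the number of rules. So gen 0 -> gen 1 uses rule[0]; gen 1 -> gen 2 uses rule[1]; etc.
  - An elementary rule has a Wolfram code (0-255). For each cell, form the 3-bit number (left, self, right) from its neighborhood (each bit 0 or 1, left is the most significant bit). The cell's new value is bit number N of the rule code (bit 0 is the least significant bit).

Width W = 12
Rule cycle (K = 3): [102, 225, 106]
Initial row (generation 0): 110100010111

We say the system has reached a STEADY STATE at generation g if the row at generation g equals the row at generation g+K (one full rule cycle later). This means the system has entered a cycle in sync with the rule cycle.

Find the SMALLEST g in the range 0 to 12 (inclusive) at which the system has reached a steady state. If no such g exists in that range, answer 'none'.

Answer: none

Derivation:
Gen 0: 110100010111
Gen 1 (rule 102): 011100111001
Gen 2 (rule 225): 001100011000
Gen 3 (rule 106): 011100111000
Gen 4 (rule 102): 100101001000
Gen 5 (rule 225): 000010000011
Gen 6 (rule 106): 000100000111
Gen 7 (rule 102): 001100001001
Gen 8 (rule 225): 100101100000
Gen 9 (rule 106): 001011100000
Gen 10 (rule 102): 011100100000
Gen 11 (rule 225): 001100001111
Gen 12 (rule 106): 011100011001
Gen 13 (rule 102): 100100101011
Gen 14 (rule 225): 000000010101
Gen 15 (rule 106): 000000101010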